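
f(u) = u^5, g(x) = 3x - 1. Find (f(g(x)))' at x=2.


Using the chain rule: (f(g(x)))' = f'(g(x)) * g'(x)
First, find g(2):
g(2) = 3 * 2 - 1 = 5
Next, f'(u) = 5u^4
And g'(x) = 3
So f'(g(2)) * g'(2)
= 5 * 5^4 * 3
= 5 * 625 * 3
= 9375

9375


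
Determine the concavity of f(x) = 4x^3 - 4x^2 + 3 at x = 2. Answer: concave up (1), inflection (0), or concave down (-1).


Concavity is determined by the sign of f''(x).
f(x) = 4x^3 - 4x^2 + 3
f'(x) = 12x^2 - 8x
f''(x) = 24x - 8
f''(2) = 24 * 2 - 8
= 48 - 8
= 40
Since f''(2) > 0, the function is concave up (1)

1


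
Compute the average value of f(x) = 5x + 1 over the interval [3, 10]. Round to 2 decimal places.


Average value = 1/(b-a) * integral from a to b of f(x) dx
First compute the integral of 5x + 1:
F(x) = (5/2)x^2 + x
F(10) = 5/2 * 100 + 1 * 10 = 260
F(3) = 5/2 * 9 + 1 * 3 = 51/2
Integral = 260 - 51/2 = 469/2
Average = (469/2) / (10 - 3) = (469/2) / 7
= 67/2 = 33.50

33.50


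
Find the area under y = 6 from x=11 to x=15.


The area under a constant function y = 6 is a rectangle.
Width = 15 - 11 = 4
Height = 6
Area = width * height
= 4 * 6
= 24

24


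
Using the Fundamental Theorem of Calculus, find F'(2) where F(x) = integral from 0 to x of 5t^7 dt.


By the Fundamental Theorem of Calculus (Part 1):
If F(x) = integral from 0 to x of f(t) dt, then F'(x) = f(x)
Here f(t) = 5t^7
So F'(x) = 5x^7
Evaluate at x = 2:
F'(2) = 5 * 2^7
= 5 * 128
= 640

640


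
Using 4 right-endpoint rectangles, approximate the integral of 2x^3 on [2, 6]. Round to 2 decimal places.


Right Riemann sum uses right endpoints of each subinterval.
Interval: [2, 6], n = 4
dx = (6 - 2) / 4 = 1
Right endpoints: [3, 4, 5, 6]
f values: [54, 128, 250, 432]
Sum = dx * (sum of f values)
= 1 * 864
= 864 = 864.00

864.00


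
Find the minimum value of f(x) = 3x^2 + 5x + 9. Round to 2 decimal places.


For a quadratic f(x) = ax^2 + bx + c with a > 0, the minimum is at the vertex.
Vertex x-coordinate: x = -b/(2a)
x = -(5) / (2 * 3)
x = -5/6
Substitute back to find the minimum value:
f(-5/6) = 3 * (-5/6)^2 + 5 * (-5/6) + 9
= 25/12 - 25/6 + 9
= 83/12 ≈ 6.92

6.92


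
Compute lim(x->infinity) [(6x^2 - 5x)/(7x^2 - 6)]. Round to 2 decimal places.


For limits at infinity with equal-degree polynomials,
we compare leading coefficients.
Numerator leading term: 6x^2
Denominator leading term: 7x^2
Divide both by x^2:
lim = (6 - 5/x) / (7 - 6/x^2)
As x -> infinity, the 1/x and 1/x^2 terms vanish:
= 6/7 ≈ 0.86

0.86


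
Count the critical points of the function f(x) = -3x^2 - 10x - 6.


Find where f'(x) = 0:
f'(x) = -6x - 10
Set f'(x) = 0:
-6x - 10 = 0
x = 10 / (-6) = -5/3
This is a linear equation in x, so there is exactly one solution.
Number of critical points: 1

1


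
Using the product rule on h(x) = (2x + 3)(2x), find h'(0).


Let u(x) = 2x + 3 and v(x) = 2x
u'(x) = 2
v'(x) = 2
Product rule: h'(x) = u'(x)*v(x) + u(x)*v'(x)
= 2 * (2x) + (2x + 3) * 2
At x = 0:
u(0) = 2 * 0 + 3 = 3
v(0) = 2 * 0 + 0 = 0
h'(0) = 2 * 0 + 3 * 2
= 0 + 6
= 6

6


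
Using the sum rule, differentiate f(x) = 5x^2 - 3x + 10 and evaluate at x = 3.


Differentiate term by term using power and sum rules:
f(x) = 5x^2 - 3x + 10
f'(x) = 10x - 3
Substitute x = 3:
f'(3) = 10 * 3 - 3
= 30 - 3
= 27

27


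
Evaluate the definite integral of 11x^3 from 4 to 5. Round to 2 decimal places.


Find the antiderivative of 11x^3:
F(x) = 11/4 * x^4
Apply the Fundamental Theorem of Calculus:
F(5) - F(4)
= 11/4 * 5^4 - 11/4 * 4^4
= 11/4 * (625 - 256)
= 11/4 * 369
= 4059/4 = 1014.75

1014.75


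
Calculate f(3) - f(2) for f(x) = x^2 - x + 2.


Net change = f(b) - f(a)
f(x) = x^2 - x + 2
Compute f(3):
f(3) = 1 * 3^2 - 1 * 3 + 2
= 9 - 3 + 2
= 8
Compute f(2):
f(2) = 1 * 2^2 - 1 * 2 + 2
= 4 - 2 + 2
= 4
Net change = 8 - 4 = 4

4


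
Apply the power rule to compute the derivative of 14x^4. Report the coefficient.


We apply the power rule: d/dx [ax^n] = a*n * x^(n-1)
d/dx [14x^4]
= 14 * 4 * x^(4-1)
= 56x^3
The coefficient is 56

56


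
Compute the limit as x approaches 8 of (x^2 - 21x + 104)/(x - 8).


Direct substitution gives 0/0, so we factor the numerator.
Factor: (x^2 - 21x + 104) = (x - 8)(x - 13)
Cancel the common factor (x - 8):
(x^2 - 21x + 104)/(x - 8) = (x - 13)
Now substitute x = 8:
= (8) - (13) = -5

-5


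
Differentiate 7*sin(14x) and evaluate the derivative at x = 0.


Apply the chain rule to differentiate 7*sin(14x):
d/dx [7*sin(14x)]
= 7 * cos(14x) * d/dx(14x)
= 7 * 14 * cos(14x)
= 98 * cos(14x)
Evaluate at x = 0:
= 98 * cos(0)
= 98 * 1
= 98

98


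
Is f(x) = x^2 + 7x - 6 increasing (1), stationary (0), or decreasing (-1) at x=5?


Compute f'(x) to determine behavior:
f'(x) = 2x + 7
f'(5) = 2 * 5 + 7
= 10 + 7
= 17
Since f'(5) > 0, the function is increasing (1)

1


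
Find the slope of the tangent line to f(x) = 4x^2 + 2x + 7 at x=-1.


The slope of the tangent line equals f'(x) at the point.
f(x) = 4x^2 + 2x + 7
f'(x) = 8x + 2
At x = -1:
f'(-1) = 8 * (-1) + 2
= -8 + 2
= -6

-6


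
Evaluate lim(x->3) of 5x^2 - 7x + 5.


Since polynomials are continuous, we use direct substitution.
lim(x->3) of 5x^2 - 7x + 5
= 5 * 3^2 - 7 * 3 + 5
= 45 - 21 + 5
= 29

29


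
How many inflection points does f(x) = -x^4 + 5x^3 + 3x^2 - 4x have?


Inflection points occur where f''(x) = 0 and concavity changes.
f(x) = -x^4 + 5x^3 + 3x^2 - 4x
f'(x) = -4x^3 + 15x^2 + 6x - 4
f''(x) = -12x^2 + 30x + 6
This is a quadratic in x. Use the discriminant to count real roots.
Discriminant = (30)^2 - 4 * (-12) * 6
= 900 - (-288)
= 1188
Since discriminant > 0, f''(x) = 0 has 2 distinct real solutions.
A quadratic with two distinct real roots changes sign at each root, so concavity changes at both.
Number of inflection points: 2

2


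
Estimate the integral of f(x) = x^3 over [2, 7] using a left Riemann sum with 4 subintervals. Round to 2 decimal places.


Left Riemann sum uses left endpoints of each subinterval.
Interval: [2, 7], n = 4
dx = (7 - 2) / 4 = 5/4
Left endpoints: [2, 13/4, 9/2, 23/4]
f values: [8, 2197/64, 729/8, 12167/64]
Sum = dx * (sum of f values)
= 5/4 * 5177/16
= 25885/64 ≈ 404.45

404.45


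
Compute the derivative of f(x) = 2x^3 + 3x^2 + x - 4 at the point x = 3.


Differentiate f(x) = 2x^3 + 3x^2 + x - 4 term by term:
f'(x) = 6x^2 + 6x + 1
Substitute x = 3:
f'(3) = 6 * 3^2 + 6 * 3 + 1
= 54 + 18 + 1
= 73

73


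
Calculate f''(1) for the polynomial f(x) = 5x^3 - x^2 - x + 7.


First derivative:
f'(x) = 15x^2 - 2x - 1
Second derivative:
f''(x) = 30x - 2
Substitute x = 1:
f''(1) = 30 * 1 - 2
= 30 - 2
= 28

28


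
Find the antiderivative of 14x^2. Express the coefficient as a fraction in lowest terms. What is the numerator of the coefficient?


Apply the power rule for integration:
integral of ax^n dx = a/(n+1) * x^(n+1) + C
integral of 14x^2 dx
= 14/3 * x^3 + C
The coefficient in lowest terms is 14/3, and its numerator is 14

14


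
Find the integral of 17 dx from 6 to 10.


The integral of a constant k over [a, b] equals k * (b - a).
integral from 6 to 10 of 17 dx
= 17 * (10 - 6)
= 17 * 4
= 68

68


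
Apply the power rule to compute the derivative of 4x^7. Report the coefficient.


We apply the power rule: d/dx [ax^n] = a*n * x^(n-1)
d/dx [4x^7]
= 4 * 7 * x^(7-1)
= 28x^6
The coefficient is 28

28


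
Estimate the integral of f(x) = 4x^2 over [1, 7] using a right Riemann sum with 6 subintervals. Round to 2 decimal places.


Right Riemann sum uses right endpoints of each subinterval.
Interval: [1, 7], n = 6
dx = (7 - 1) / 6 = 1
Right endpoints: [2, 3, 4, 5, 6, 7]
f values: [16, 36, 64, 100, 144, 196]
Sum = dx * (sum of f values)
= 1 * 556
= 556 = 556.00

556.00


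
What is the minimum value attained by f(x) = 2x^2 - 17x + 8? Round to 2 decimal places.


For a quadratic f(x) = ax^2 + bx + c with a > 0, the minimum is at the vertex.
Vertex x-coordinate: x = -b/(2a)
x = -(-17) / (2 * 2)
x = 17/4
Substitute back to find the minimum value:
f(17/4) = 2 * (17/4)^2 - 17 * (17/4) + 8
= 289/8 - 289/4 + 8
= -225/8 ≈ -28.13

-28.13


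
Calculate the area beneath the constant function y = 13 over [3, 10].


The area under a constant function y = 13 is a rectangle.
Width = 10 - 3 = 7
Height = 13
Area = width * height
= 7 * 13
= 91

91


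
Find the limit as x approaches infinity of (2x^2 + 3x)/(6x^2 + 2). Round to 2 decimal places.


For limits at infinity with equal-degree polynomials,
we compare leading coefficients.
Numerator leading term: 2x^2
Denominator leading term: 6x^2
Divide both by x^2:
lim = (2 + 3/x) / (6 + 2/x^2)
As x -> infinity, the 1/x and 1/x^2 terms vanish:
= 2/6 = 1/3 ≈ 0.33

0.33


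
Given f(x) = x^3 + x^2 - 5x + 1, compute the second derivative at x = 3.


First derivative:
f'(x) = 3x^2 + 2x - 5
Second derivative:
f''(x) = 6x + 2
Substitute x = 3:
f''(3) = 6 * 3 + 2
= 18 + 2
= 20

20


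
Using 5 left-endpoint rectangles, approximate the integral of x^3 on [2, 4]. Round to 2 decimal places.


Left Riemann sum uses left endpoints of each subinterval.
Interval: [2, 4], n = 5
dx = (4 - 2) / 5 = 2/5
Left endpoints: [2, 12/5, 14/5, 16/5, 18/5]
f values: [8, 1728/125, 2744/125, 4096/125, 5832/125]
Sum = dx * (sum of f values)
= 2/5 * 616/5
= 1232/25 = 49.28

49.28


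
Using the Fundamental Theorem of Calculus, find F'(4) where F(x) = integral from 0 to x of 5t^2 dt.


By the Fundamental Theorem of Calculus (Part 1):
If F(x) = integral from 0 to x of f(t) dt, then F'(x) = f(x)
Here f(t) = 5t^2
So F'(x) = 5x^2
Evaluate at x = 4:
F'(4) = 5 * 4^2
= 5 * 16
= 80

80


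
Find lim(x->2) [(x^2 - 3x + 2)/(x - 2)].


Direct substitution gives 0/0, so we factor the numerator.
Factor: (x^2 - 3x + 2) = (x - 2)(x - 1)
Cancel the common factor (x - 2):
(x^2 - 3x + 2)/(x - 2) = (x - 1)
Now substitute x = 2:
= (2) - (1) = 1

1


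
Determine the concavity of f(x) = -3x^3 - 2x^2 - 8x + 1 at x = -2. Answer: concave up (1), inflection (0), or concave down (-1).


Concavity is determined by the sign of f''(x).
f(x) = -3x^3 - 2x^2 - 8x + 1
f'(x) = -9x^2 - 4x - 8
f''(x) = -18x - 4
f''(-2) = -18 * (-2) - 4
= 36 - 4
= 32
Since f''(-2) > 0, the function is concave up (1)

1


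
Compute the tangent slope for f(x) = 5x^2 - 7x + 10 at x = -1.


The slope of the tangent line equals f'(x) at the point.
f(x) = 5x^2 - 7x + 10
f'(x) = 10x - 7
At x = -1:
f'(-1) = 10 * (-1) - 7
= -10 - 7
= -17

-17


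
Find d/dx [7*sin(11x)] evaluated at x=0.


Apply the chain rule to differentiate 7*sin(11x):
d/dx [7*sin(11x)]
= 7 * cos(11x) * d/dx(11x)
= 7 * 11 * cos(11x)
= 77 * cos(11x)
Evaluate at x = 0:
= 77 * cos(0)
= 77 * 1
= 77

77


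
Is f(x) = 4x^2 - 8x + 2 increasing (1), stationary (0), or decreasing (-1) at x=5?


Compute f'(x) to determine behavior:
f'(x) = 8x - 8
f'(5) = 8 * 5 - 8
= 40 - 8
= 32
Since f'(5) > 0, the function is increasing (1)

1


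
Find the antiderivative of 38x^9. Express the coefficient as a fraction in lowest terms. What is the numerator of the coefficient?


Apply the power rule for integration:
integral of ax^n dx = a/(n+1) * x^(n+1) + C
integral of 38x^9 dx
= 38/10 * x^10 + C
= 19/5 * x^10 + C
The coefficient in lowest terms is 19/5, and its numerator is 19

19


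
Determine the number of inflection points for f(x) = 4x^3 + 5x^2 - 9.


Inflection points occur where f''(x) = 0 and concavity changes.
f(x) = 4x^3 + 5x^2 - 9
f'(x) = 12x^2 + 10x
f''(x) = 24x + 10
Set f''(x) = 0:
24x + 10 = 0
x = -10 / 24 = -5/12
Since f''(x) is linear (degree 1), it changes sign at this point.
Therefore there is exactly 1 inflection point.

1


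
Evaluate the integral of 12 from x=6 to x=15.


The integral of a constant k over [a, b] equals k * (b - a).
integral from 6 to 15 of 12 dx
= 12 * (15 - 6)
= 12 * 9
= 108

108


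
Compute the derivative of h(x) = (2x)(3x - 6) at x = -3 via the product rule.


Let u(x) = 2x and v(x) = 3x - 6
u'(x) = 2
v'(x) = 3
Product rule: h'(x) = u'(x)*v(x) + u(x)*v'(x)
= 2 * (3x - 6) + (2x) * 3
At x = -3:
u(-3) = 2 * (-3) + 0 = -6
v(-3) = 3 * (-3) - 6 = -15
h'(-3) = 2 * (-15) + (-6) * 3
= -30 - 18
= -48

-48


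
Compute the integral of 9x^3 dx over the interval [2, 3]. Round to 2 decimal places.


Find the antiderivative of 9x^3:
F(x) = 9/4 * x^4
Apply the Fundamental Theorem of Calculus:
F(3) - F(2)
= 9/4 * 3^4 - 9/4 * 2^4
= 9/4 * (81 - 16)
= 9/4 * 65
= 585/4 = 146.25

146.25


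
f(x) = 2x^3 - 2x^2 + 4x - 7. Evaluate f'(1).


Differentiate f(x) = 2x^3 - 2x^2 + 4x - 7 term by term:
f'(x) = 6x^2 - 4x + 4
Substitute x = 1:
f'(1) = 6 * 1^2 - 4 * 1 + 4
= 6 - 4 + 4
= 6

6


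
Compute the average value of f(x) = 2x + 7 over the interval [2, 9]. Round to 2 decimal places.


Average value = 1/(b-a) * integral from a to b of f(x) dx
First compute the integral of 2x + 7:
F(x) = x^2 + 7x
F(9) = 1 * 81 + 7 * 9 = 144
F(2) = 1 * 4 + 7 * 2 = 18
Integral = 144 - 18 = 126
Average = 126 / (9 - 2) = 126 / 7
= 18 = 18.00

18.00


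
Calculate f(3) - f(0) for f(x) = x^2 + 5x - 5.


Net change = f(b) - f(a)
f(x) = x^2 + 5x - 5
Compute f(3):
f(3) = 1 * 3^2 + 5 * 3 - 5
= 9 + 15 - 5
= 19
Compute f(0):
f(0) = 1 * 0^2 + 5 * 0 - 5
= 0 + 0 - 5
= -5
Net change = 19 - (-5) = 24

24


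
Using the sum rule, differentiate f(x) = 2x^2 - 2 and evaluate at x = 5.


Differentiate term by term using power and sum rules:
f(x) = 2x^2 - 2
f'(x) = 4x
Substitute x = 5:
f'(5) = 4 * 5 + 0
= 20 + 0
= 20

20


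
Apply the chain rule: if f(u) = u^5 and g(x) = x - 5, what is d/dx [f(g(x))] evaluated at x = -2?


Using the chain rule: (f(g(x)))' = f'(g(x)) * g'(x)
First, find g(-2):
g(-2) = 1 * (-2) - 5 = -7
Next, f'(u) = 5u^4
And g'(x) = 1
So f'(g(-2)) * g'(-2)
= 5 * (-7)^4 * 1
= 5 * 2401 * 1
= 12005

12005


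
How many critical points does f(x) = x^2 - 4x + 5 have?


Find where f'(x) = 0:
f'(x) = 2x - 4
Set f'(x) = 0:
2x - 4 = 0
x = 4 / 2 = 2
This is a linear equation in x, so there is exactly one solution.
Number of critical points: 1

1


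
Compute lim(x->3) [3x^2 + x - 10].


Since polynomials are continuous, we use direct substitution.
lim(x->3) of 3x^2 + x - 10
= 3 * 3^2 + 1 * 3 - 10
= 27 + 3 - 10
= 20

20


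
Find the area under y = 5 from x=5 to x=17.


The area under a constant function y = 5 is a rectangle.
Width = 17 - 5 = 12
Height = 5
Area = width * height
= 12 * 5
= 60

60


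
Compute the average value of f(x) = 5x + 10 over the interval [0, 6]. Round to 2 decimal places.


Average value = 1/(b-a) * integral from a to b of f(x) dx
First compute the integral of 5x + 10:
F(x) = (5/2)x^2 + 10x
F(6) = 5/2 * 36 + 10 * 6 = 150
F(0) = 5/2 * 0 + 10 * 0 = 0
Integral = 150 - 0 = 150
Average = 150 / (6 - 0) = 150 / 6
= 25 = 25.00

25.00


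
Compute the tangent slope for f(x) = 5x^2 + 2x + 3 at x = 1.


The slope of the tangent line equals f'(x) at the point.
f(x) = 5x^2 + 2x + 3
f'(x) = 10x + 2
At x = 1:
f'(1) = 10 * 1 + 2
= 10 + 2
= 12

12


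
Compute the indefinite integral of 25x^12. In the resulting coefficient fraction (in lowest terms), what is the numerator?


Apply the power rule for integration:
integral of ax^n dx = a/(n+1) * x^(n+1) + C
integral of 25x^12 dx
= 25/13 * x^13 + C
The coefficient in lowest terms is 25/13, and its numerator is 25

25


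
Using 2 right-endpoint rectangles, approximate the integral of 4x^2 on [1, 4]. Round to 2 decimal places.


Right Riemann sum uses right endpoints of each subinterval.
Interval: [1, 4], n = 2
dx = (4 - 1) / 2 = 3/2
Right endpoints: [5/2, 4]
f values: [25, 64]
Sum = dx * (sum of f values)
= 3/2 * 89
= 267/2 = 133.50

133.50


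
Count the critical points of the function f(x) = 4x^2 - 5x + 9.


Find where f'(x) = 0:
f'(x) = 8x - 5
Set f'(x) = 0:
8x - 5 = 0
x = 5 / 8 = 5/8
This is a linear equation in x, so there is exactly one solution.
Number of critical points: 1

1


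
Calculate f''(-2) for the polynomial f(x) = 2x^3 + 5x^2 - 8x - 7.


First derivative:
f'(x) = 6x^2 + 10x - 8
Second derivative:
f''(x) = 12x + 10
Substitute x = -2:
f''(-2) = 12 * (-2) + 10
= -24 + 10
= -14

-14


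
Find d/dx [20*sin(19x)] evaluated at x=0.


Apply the chain rule to differentiate 20*sin(19x):
d/dx [20*sin(19x)]
= 20 * cos(19x) * d/dx(19x)
= 20 * 19 * cos(19x)
= 380 * cos(19x)
Evaluate at x = 0:
= 380 * cos(0)
= 380 * 1
= 380

380


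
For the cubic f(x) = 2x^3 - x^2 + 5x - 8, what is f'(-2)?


Differentiate f(x) = 2x^3 - x^2 + 5x - 8 term by term:
f'(x) = 6x^2 - 2x + 5
Substitute x = -2:
f'(-2) = 6 * (-2)^2 - 2 * (-2) + 5
= 24 + 4 + 5
= 33

33


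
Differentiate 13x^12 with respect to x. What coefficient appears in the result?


We apply the power rule: d/dx [ax^n] = a*n * x^(n-1)
d/dx [13x^12]
= 13 * 12 * x^(12-1)
= 156x^11
The coefficient is 156

156


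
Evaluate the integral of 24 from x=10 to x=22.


The integral of a constant k over [a, b] equals k * (b - a).
integral from 10 to 22 of 24 dx
= 24 * (22 - 10)
= 24 * 12
= 288

288


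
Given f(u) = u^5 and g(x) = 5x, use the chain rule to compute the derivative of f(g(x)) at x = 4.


Using the chain rule: (f(g(x)))' = f'(g(x)) * g'(x)
First, find g(4):
g(4) = 5 * 4 + 0 = 20
Next, f'(u) = 5u^4
And g'(x) = 5
So f'(g(4)) * g'(4)
= 5 * 20^4 * 5
= 5 * 160000 * 5
= 4000000

4000000


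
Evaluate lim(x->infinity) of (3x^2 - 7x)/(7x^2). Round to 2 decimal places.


For limits at infinity with equal-degree polynomials,
we compare leading coefficients.
Numerator leading term: 3x^2
Denominator leading term: 7x^2
Divide both by x^2:
lim = (3 - 7/x) / (7)
As x -> infinity, the 1/x and 1/x^2 terms vanish:
= 3/7 ≈ 0.43

0.43


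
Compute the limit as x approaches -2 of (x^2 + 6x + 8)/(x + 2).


Direct substitution gives 0/0, so we factor the numerator.
Factor: (x^2 + 6x + 8) = (x + 2)(x + 4)
Cancel the common factor (x + 2):
(x^2 + 6x + 8)/(x + 2) = (x + 4)
Now substitute x = -2:
= (-2) - (-4) = 2

2


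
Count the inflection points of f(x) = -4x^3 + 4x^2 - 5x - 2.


Inflection points occur where f''(x) = 0 and concavity changes.
f(x) = -4x^3 + 4x^2 - 5x - 2
f'(x) = -12x^2 + 8x - 5
f''(x) = -24x + 8
Set f''(x) = 0:
-24x + 8 = 0
x = -8 / (-24) = 1/3
Since f''(x) is linear (degree 1), it changes sign at this point.
Therefore there is exactly 1 inflection point.

1


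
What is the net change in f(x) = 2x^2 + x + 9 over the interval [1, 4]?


Net change = f(b) - f(a)
f(x) = 2x^2 + x + 9
Compute f(4):
f(4) = 2 * 4^2 + 1 * 4 + 9
= 32 + 4 + 9
= 45
Compute f(1):
f(1) = 2 * 1^2 + 1 * 1 + 9
= 2 + 1 + 9
= 12
Net change = 45 - 12 = 33

33


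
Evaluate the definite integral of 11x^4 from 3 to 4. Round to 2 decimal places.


Find the antiderivative of 11x^4:
F(x) = 11/5 * x^5
Apply the Fundamental Theorem of Calculus:
F(4) - F(3)
= 11/5 * 4^5 - 11/5 * 3^5
= 11/5 * (1024 - 243)
= 11/5 * 781
= 8591/5 = 1718.20

1718.20


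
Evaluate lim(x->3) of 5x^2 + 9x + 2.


Since polynomials are continuous, we use direct substitution.
lim(x->3) of 5x^2 + 9x + 2
= 5 * 3^2 + 9 * 3 + 2
= 45 + 27 + 2
= 74

74


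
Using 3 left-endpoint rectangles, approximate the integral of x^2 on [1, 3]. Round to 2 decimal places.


Left Riemann sum uses left endpoints of each subinterval.
Interval: [1, 3], n = 3
dx = (3 - 1) / 3 = 2/3
Left endpoints: [1, 5/3, 7/3]
f values: [1, 25/9, 49/9]
Sum = dx * (sum of f values)
= 2/3 * 83/9
= 166/27 ≈ 6.15

6.15


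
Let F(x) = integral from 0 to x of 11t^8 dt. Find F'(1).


By the Fundamental Theorem of Calculus (Part 1):
If F(x) = integral from 0 to x of f(t) dt, then F'(x) = f(x)
Here f(t) = 11t^8
So F'(x) = 11x^8
Evaluate at x = 1:
F'(1) = 11 * 1^8
= 11 * 1
= 11

11


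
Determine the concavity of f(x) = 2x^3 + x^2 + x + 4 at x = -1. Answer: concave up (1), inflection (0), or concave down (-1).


Concavity is determined by the sign of f''(x).
f(x) = 2x^3 + x^2 + x + 4
f'(x) = 6x^2 + 2x + 1
f''(x) = 12x + 2
f''(-1) = 12 * (-1) + 2
= -12 + 2
= -10
Since f''(-1) < 0, the function is concave down (-1)

-1


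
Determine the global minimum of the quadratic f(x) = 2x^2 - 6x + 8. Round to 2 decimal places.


For a quadratic f(x) = ax^2 + bx + c with a > 0, the minimum is at the vertex.
Vertex x-coordinate: x = -b/(2a)
x = -(-6) / (2 * 2)
x = 6/4 = 3/2
Substitute back to find the minimum value:
f(3/2) = 2 * (3/2)^2 - 6 * (3/2) + 8
= 9/2 - 9 + 8
= 7/2 = 3.50

3.50


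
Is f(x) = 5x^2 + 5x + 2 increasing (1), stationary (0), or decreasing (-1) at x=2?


Compute f'(x) to determine behavior:
f'(x) = 10x + 5
f'(2) = 10 * 2 + 5
= 20 + 5
= 25
Since f'(2) > 0, the function is increasing (1)

1


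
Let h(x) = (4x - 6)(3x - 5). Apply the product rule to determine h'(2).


Let u(x) = 4x - 6 and v(x) = 3x - 5
u'(x) = 4
v'(x) = 3
Product rule: h'(x) = u'(x)*v(x) + u(x)*v'(x)
= 4 * (3x - 5) + (4x - 6) * 3
At x = 2:
u(2) = 4 * 2 - 6 = 2
v(2) = 3 * 2 - 5 = 1
h'(2) = 4 * 1 + 2 * 3
= 4 + 6
= 10

10


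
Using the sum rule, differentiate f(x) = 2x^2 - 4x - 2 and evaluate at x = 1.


Differentiate term by term using power and sum rules:
f(x) = 2x^2 - 4x - 2
f'(x) = 4x - 4
Substitute x = 1:
f'(1) = 4 * 1 - 4
= 4 - 4
= 0

0


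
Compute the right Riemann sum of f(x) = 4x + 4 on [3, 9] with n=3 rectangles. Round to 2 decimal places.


Right Riemann sum uses right endpoints of each subinterval.
Interval: [3, 9], n = 3
dx = (9 - 3) / 3 = 2
Right endpoints: [5, 7, 9]
f values: [24, 32, 40]
Sum = dx * (sum of f values)
= 2 * 96
= 192 = 192.00

192.00


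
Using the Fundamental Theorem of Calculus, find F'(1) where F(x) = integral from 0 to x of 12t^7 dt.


By the Fundamental Theorem of Calculus (Part 1):
If F(x) = integral from 0 to x of f(t) dt, then F'(x) = f(x)
Here f(t) = 12t^7
So F'(x) = 12x^7
Evaluate at x = 1:
F'(1) = 12 * 1^7
= 12 * 1
= 12

12


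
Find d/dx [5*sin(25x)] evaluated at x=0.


Apply the chain rule to differentiate 5*sin(25x):
d/dx [5*sin(25x)]
= 5 * cos(25x) * d/dx(25x)
= 5 * 25 * cos(25x)
= 125 * cos(25x)
Evaluate at x = 0:
= 125 * cos(0)
= 125 * 1
= 125

125


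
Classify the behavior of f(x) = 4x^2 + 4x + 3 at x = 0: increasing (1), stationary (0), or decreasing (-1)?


Compute f'(x) to determine behavior:
f'(x) = 8x + 4
f'(0) = 8 * 0 + 4
= 0 + 4
= 4
Since f'(0) > 0, the function is increasing (1)

1


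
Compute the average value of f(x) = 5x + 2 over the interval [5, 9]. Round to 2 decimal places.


Average value = 1/(b-a) * integral from a to b of f(x) dx
First compute the integral of 5x + 2:
F(x) = (5/2)x^2 + 2x
F(9) = 5/2 * 81 + 2 * 9 = 441/2
F(5) = 5/2 * 25 + 2 * 5 = 145/2
Integral = 441/2 - 145/2 = 148
Average = 148 / (9 - 5) = 148 / 4
= 37 = 37.00

37.00


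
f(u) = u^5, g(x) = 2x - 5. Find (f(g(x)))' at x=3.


Using the chain rule: (f(g(x)))' = f'(g(x)) * g'(x)
First, find g(3):
g(3) = 2 * 3 - 5 = 1
Next, f'(u) = 5u^4
And g'(x) = 2
So f'(g(3)) * g'(3)
= 5 * 1^4 * 2
= 5 * 1 * 2
= 10

10


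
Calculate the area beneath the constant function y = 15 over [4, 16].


The area under a constant function y = 15 is a rectangle.
Width = 16 - 4 = 12
Height = 15
Area = width * height
= 12 * 15
= 180

180


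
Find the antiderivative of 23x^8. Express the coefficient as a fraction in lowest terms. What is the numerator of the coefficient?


Apply the power rule for integration:
integral of ax^n dx = a/(n+1) * x^(n+1) + C
integral of 23x^8 dx
= 23/9 * x^9 + C
The coefficient in lowest terms is 23/9, and its numerator is 23

23


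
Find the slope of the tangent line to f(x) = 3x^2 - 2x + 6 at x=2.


The slope of the tangent line equals f'(x) at the point.
f(x) = 3x^2 - 2x + 6
f'(x) = 6x - 2
At x = 2:
f'(2) = 6 * 2 - 2
= 12 - 2
= 10

10


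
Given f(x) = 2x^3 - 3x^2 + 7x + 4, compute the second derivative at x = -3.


First derivative:
f'(x) = 6x^2 - 6x + 7
Second derivative:
f''(x) = 12x - 6
Substitute x = -3:
f''(-3) = 12 * (-3) - 6
= -36 - 6
= -42

-42


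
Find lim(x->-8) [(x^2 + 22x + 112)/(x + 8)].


Direct substitution gives 0/0, so we factor the numerator.
Factor: (x^2 + 22x + 112) = (x + 8)(x + 14)
Cancel the common factor (x + 8):
(x^2 + 22x + 112)/(x + 8) = (x + 14)
Now substitute x = -8:
= (-8) - (-14) = 6

6


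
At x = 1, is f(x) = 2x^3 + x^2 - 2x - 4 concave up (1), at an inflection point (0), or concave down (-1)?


Concavity is determined by the sign of f''(x).
f(x) = 2x^3 + x^2 - 2x - 4
f'(x) = 6x^2 + 2x - 2
f''(x) = 12x + 2
f''(1) = 12 * 1 + 2
= 12 + 2
= 14
Since f''(1) > 0, the function is concave up (1)

1


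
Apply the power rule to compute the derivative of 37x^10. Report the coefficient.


We apply the power rule: d/dx [ax^n] = a*n * x^(n-1)
d/dx [37x^10]
= 37 * 10 * x^(10-1)
= 370x^9
The coefficient is 370

370


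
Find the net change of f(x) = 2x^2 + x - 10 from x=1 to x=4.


Net change = f(b) - f(a)
f(x) = 2x^2 + x - 10
Compute f(4):
f(4) = 2 * 4^2 + 1 * 4 - 10
= 32 + 4 - 10
= 26
Compute f(1):
f(1) = 2 * 1^2 + 1 * 1 - 10
= 2 + 1 - 10
= -7
Net change = 26 - (-7) = 33

33


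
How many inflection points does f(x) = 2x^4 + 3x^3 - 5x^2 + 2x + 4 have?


Inflection points occur where f''(x) = 0 and concavity changes.
f(x) = 2x^4 + 3x^3 - 5x^2 + 2x + 4
f'(x) = 8x^3 + 9x^2 - 10x + 2
f''(x) = 24x^2 + 18x - 10
This is a quadratic in x. Use the discriminant to count real roots.
Discriminant = (18)^2 - 4 * 24 * (-10)
= 324 - (-960)
= 1284
Since discriminant > 0, f''(x) = 0 has 2 distinct real solutions.
A quadratic with two distinct real roots changes sign at each root, so concavity changes at both.
Number of inflection points: 2

2


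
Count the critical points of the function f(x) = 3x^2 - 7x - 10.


Find where f'(x) = 0:
f'(x) = 6x - 7
Set f'(x) = 0:
6x - 7 = 0
x = 7 / 6 = 7/6
This is a linear equation in x, so there is exactly one solution.
Number of critical points: 1

1


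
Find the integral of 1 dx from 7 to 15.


The integral of a constant k over [a, b] equals k * (b - a).
integral from 7 to 15 of 1 dx
= 1 * (15 - 7)
= 1 * 8
= 8

8


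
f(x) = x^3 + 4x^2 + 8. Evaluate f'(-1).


Differentiate f(x) = x^3 + 4x^2 + 8 term by term:
f'(x) = 3x^2 + 8x
Substitute x = -1:
f'(-1) = 3 * (-1)^2 + 8 * (-1) + 0
= 3 - 8 + 0
= -5

-5


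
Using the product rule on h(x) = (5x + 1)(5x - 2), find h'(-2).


Let u(x) = 5x + 1 and v(x) = 5x - 2
u'(x) = 5
v'(x) = 5
Product rule: h'(x) = u'(x)*v(x) + u(x)*v'(x)
= 5 * (5x - 2) + (5x + 1) * 5
At x = -2:
u(-2) = 5 * (-2) + 1 = -9
v(-2) = 5 * (-2) - 2 = -12
h'(-2) = 5 * (-12) + (-9) * 5
= -60 - 45
= -105

-105


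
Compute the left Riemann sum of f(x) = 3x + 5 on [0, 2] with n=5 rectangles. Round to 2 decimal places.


Left Riemann sum uses left endpoints of each subinterval.
Interval: [0, 2], n = 5
dx = (2 - 0) / 5 = 2/5
Left endpoints: [0, 2/5, 4/5, 6/5, 8/5]
f values: [5, 31/5, 37/5, 43/5, 49/5]
Sum = dx * (sum of f values)
= 2/5 * 37
= 74/5 = 14.80

14.80


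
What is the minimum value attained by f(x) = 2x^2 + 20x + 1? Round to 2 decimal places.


For a quadratic f(x) = ax^2 + bx + c with a > 0, the minimum is at the vertex.
Vertex x-coordinate: x = -b/(2a)
x = -(20) / (2 * 2)
x = -20/4 = -5
Substitute back to find the minimum value:
f(-5) = 2 * (-5)^2 + 20 * (-5) + 1
= 50 - 100 + 1
= -49 = -49.00

-49.00


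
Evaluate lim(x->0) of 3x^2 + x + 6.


Since polynomials are continuous, we use direct substitution.
lim(x->0) of 3x^2 + x + 6
= 3 * 0^2 + 1 * 0 + 6
= 0 + 0 + 6
= 6

6


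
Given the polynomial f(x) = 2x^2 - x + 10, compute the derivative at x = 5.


Differentiate term by term using power and sum rules:
f(x) = 2x^2 - x + 10
f'(x) = 4x - 1
Substitute x = 5:
f'(5) = 4 * 5 - 1
= 20 - 1
= 19

19


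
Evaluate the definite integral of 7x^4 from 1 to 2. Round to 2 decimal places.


Find the antiderivative of 7x^4:
F(x) = 7/5 * x^5
Apply the Fundamental Theorem of Calculus:
F(2) - F(1)
= 7/5 * 2^5 - 7/5 * 1^5
= 7/5 * (32 - 1)
= 7/5 * 31
= 217/5 = 43.40

43.40


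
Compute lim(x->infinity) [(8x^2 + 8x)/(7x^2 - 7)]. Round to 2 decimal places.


For limits at infinity with equal-degree polynomials,
we compare leading coefficients.
Numerator leading term: 8x^2
Denominator leading term: 7x^2
Divide both by x^2:
lim = (8 + 8/x) / (7 - 7/x^2)
As x -> infinity, the 1/x and 1/x^2 terms vanish:
= 8/7 ≈ 1.14

1.14


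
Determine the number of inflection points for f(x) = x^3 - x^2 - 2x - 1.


Inflection points occur where f''(x) = 0 and concavity changes.
f(x) = x^3 - x^2 - 2x - 1
f'(x) = 3x^2 - 2x - 2
f''(x) = 6x - 2
Set f''(x) = 0:
6x - 2 = 0
x = 2 / 6 = 1/3
Since f''(x) is linear (degree 1), it changes sign at this point.
Therefore there is exactly 1 inflection point.

1


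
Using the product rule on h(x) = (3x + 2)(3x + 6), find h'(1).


Let u(x) = 3x + 2 and v(x) = 3x + 6
u'(x) = 3
v'(x) = 3
Product rule: h'(x) = u'(x)*v(x) + u(x)*v'(x)
= 3 * (3x + 6) + (3x + 2) * 3
At x = 1:
u(1) = 3 * 1 + 2 = 5
v(1) = 3 * 1 + 6 = 9
h'(1) = 3 * 9 + 5 * 3
= 27 + 15
= 42

42


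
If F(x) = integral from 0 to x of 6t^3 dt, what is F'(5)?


By the Fundamental Theorem of Calculus (Part 1):
If F(x) = integral from 0 to x of f(t) dt, then F'(x) = f(x)
Here f(t) = 6t^3
So F'(x) = 6x^3
Evaluate at x = 5:
F'(5) = 6 * 5^3
= 6 * 125
= 750

750


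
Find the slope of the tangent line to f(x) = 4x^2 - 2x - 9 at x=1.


The slope of the tangent line equals f'(x) at the point.
f(x) = 4x^2 - 2x - 9
f'(x) = 8x - 2
At x = 1:
f'(1) = 8 * 1 - 2
= 8 - 2
= 6

6


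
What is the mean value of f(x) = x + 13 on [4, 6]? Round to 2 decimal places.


Average value = 1/(b-a) * integral from a to b of f(x) dx
First compute the integral of x + 13:
F(x) = (1/2)x^2 + 13x
F(6) = 1/2 * 36 + 13 * 6 = 96
F(4) = 1/2 * 16 + 13 * 4 = 60
Integral = 96 - 60 = 36
Average = 36 / (6 - 4) = 36 / 2
= 18 = 18.00

18.00


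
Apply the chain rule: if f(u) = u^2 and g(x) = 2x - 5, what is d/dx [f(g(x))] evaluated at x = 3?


Using the chain rule: (f(g(x)))' = f'(g(x)) * g'(x)
First, find g(3):
g(3) = 2 * 3 - 5 = 1
Next, f'(u) = 2u
And g'(x) = 2
So f'(g(3)) * g'(3)
= 2 * 1 * 2
= 4

4


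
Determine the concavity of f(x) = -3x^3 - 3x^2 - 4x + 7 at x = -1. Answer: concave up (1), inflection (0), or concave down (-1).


Concavity is determined by the sign of f''(x).
f(x) = -3x^3 - 3x^2 - 4x + 7
f'(x) = -9x^2 - 6x - 4
f''(x) = -18x - 6
f''(-1) = -18 * (-1) - 6
= 18 - 6
= 12
Since f''(-1) > 0, the function is concave up (1)

1


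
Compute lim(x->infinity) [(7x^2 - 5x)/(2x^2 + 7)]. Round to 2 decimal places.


For limits at infinity with equal-degree polynomials,
we compare leading coefficients.
Numerator leading term: 7x^2
Denominator leading term: 2x^2
Divide both by x^2:
lim = (7 - 5/x) / (2 + 7/x^2)
As x -> infinity, the 1/x and 1/x^2 terms vanish:
= 7/2 = 3.50

3.50


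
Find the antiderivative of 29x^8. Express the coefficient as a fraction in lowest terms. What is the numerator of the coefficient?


Apply the power rule for integration:
integral of ax^n dx = a/(n+1) * x^(n+1) + C
integral of 29x^8 dx
= 29/9 * x^9 + C
The coefficient in lowest terms is 29/9, and its numerator is 29

29


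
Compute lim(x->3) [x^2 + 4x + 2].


Since polynomials are continuous, we use direct substitution.
lim(x->3) of x^2 + 4x + 2
= 1 * 3^2 + 4 * 3 + 2
= 9 + 12 + 2
= 23

23


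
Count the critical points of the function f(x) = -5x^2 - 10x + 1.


Find where f'(x) = 0:
f'(x) = -10x - 10
Set f'(x) = 0:
-10x - 10 = 0
x = 10 / (-10) = -1
This is a linear equation in x, so there is exactly one solution.
Number of critical points: 1

1


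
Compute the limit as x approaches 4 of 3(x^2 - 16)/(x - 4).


Direct substitution gives 0/0, so we factor the numerator.
Factor: 3(x^2 - 16) = 3 * (x - 4)(x + 4)
Cancel the common factor (x - 4):
3(x^2 - 16)/(x - 4) = 3 * (x + 4)
Now substitute x = 4:
= 3 * (4 + 4) = 24

24


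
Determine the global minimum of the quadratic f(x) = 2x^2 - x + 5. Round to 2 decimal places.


For a quadratic f(x) = ax^2 + bx + c with a > 0, the minimum is at the vertex.
Vertex x-coordinate: x = -b/(2a)
x = -(-1) / (2 * 2)
x = 1/4
Substitute back to find the minimum value:
f(1/4) = 2 * (1/4)^2 - 1 * (1/4) + 5
= 1/8 - 1/4 + 5
= 39/8 ≈ 4.88

4.88


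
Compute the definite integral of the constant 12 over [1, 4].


The integral of a constant k over [a, b] equals k * (b - a).
integral from 1 to 4 of 12 dx
= 12 * (4 - 1)
= 12 * 3
= 36

36


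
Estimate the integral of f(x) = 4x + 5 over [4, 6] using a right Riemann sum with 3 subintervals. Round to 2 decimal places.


Right Riemann sum uses right endpoints of each subinterval.
Interval: [4, 6], n = 3
dx = (6 - 4) / 3 = 2/3
Right endpoints: [14/3, 16/3, 6]
f values: [71/3, 79/3, 29]
Sum = dx * (sum of f values)
= 2/3 * 79
= 158/3 ≈ 52.67

52.67


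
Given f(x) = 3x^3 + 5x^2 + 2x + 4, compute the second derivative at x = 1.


First derivative:
f'(x) = 9x^2 + 10x + 2
Second derivative:
f''(x) = 18x + 10
Substitute x = 1:
f''(1) = 18 * 1 + 10
= 18 + 10
= 28

28


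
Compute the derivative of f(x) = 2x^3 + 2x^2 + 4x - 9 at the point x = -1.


Differentiate f(x) = 2x^3 + 2x^2 + 4x - 9 term by term:
f'(x) = 6x^2 + 4x + 4
Substitute x = -1:
f'(-1) = 6 * (-1)^2 + 4 * (-1) + 4
= 6 - 4 + 4
= 6

6


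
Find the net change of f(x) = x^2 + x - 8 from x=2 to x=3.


Net change = f(b) - f(a)
f(x) = x^2 + x - 8
Compute f(3):
f(3) = 1 * 3^2 + 1 * 3 - 8
= 9 + 3 - 8
= 4
Compute f(2):
f(2) = 1 * 2^2 + 1 * 2 - 8
= 4 + 2 - 8
= -2
Net change = 4 - (-2) = 6

6


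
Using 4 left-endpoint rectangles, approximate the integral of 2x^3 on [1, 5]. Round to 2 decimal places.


Left Riemann sum uses left endpoints of each subinterval.
Interval: [1, 5], n = 4
dx = (5 - 1) / 4 = 1
Left endpoints: [1, 2, 3, 4]
f values: [2, 16, 54, 128]
Sum = dx * (sum of f values)
= 1 * 200
= 200 = 200.00

200.00


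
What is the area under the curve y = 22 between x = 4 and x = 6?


The area under a constant function y = 22 is a rectangle.
Width = 6 - 4 = 2
Height = 22
Area = width * height
= 2 * 22
= 44

44


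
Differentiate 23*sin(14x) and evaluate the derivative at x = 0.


Apply the chain rule to differentiate 23*sin(14x):
d/dx [23*sin(14x)]
= 23 * cos(14x) * d/dx(14x)
= 23 * 14 * cos(14x)
= 322 * cos(14x)
Evaluate at x = 0:
= 322 * cos(0)
= 322 * 1
= 322

322


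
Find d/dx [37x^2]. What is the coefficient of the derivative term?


We apply the power rule: d/dx [ax^n] = a*n * x^(n-1)
d/dx [37x^2]
= 37 * 2 * x^(2-1)
= 74x
The coefficient is 74

74


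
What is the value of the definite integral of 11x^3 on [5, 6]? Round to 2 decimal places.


Find the antiderivative of 11x^3:
F(x) = 11/4 * x^4
Apply the Fundamental Theorem of Calculus:
F(6) - F(5)
= 11/4 * 6^4 - 11/4 * 5^4
= 11/4 * (1296 - 625)
= 11/4 * 671
= 7381/4 = 1845.25

1845.25


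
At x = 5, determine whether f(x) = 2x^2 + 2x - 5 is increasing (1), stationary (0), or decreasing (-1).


Compute f'(x) to determine behavior:
f'(x) = 4x + 2
f'(5) = 4 * 5 + 2
= 20 + 2
= 22
Since f'(5) > 0, the function is increasing (1)

1


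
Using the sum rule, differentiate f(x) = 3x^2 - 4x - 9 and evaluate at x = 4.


Differentiate term by term using power and sum rules:
f(x) = 3x^2 - 4x - 9
f'(x) = 6x - 4
Substitute x = 4:
f'(4) = 6 * 4 - 4
= 24 - 4
= 20

20


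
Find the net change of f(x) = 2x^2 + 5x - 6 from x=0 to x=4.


Net change = f(b) - f(a)
f(x) = 2x^2 + 5x - 6
Compute f(4):
f(4) = 2 * 4^2 + 5 * 4 - 6
= 32 + 20 - 6
= 46
Compute f(0):
f(0) = 2 * 0^2 + 5 * 0 - 6
= 0 + 0 - 6
= -6
Net change = 46 - (-6) = 52

52


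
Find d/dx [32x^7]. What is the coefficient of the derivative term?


We apply the power rule: d/dx [ax^n] = a*n * x^(n-1)
d/dx [32x^7]
= 32 * 7 * x^(7-1)
= 224x^6
The coefficient is 224

224


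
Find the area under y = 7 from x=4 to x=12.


The area under a constant function y = 7 is a rectangle.
Width = 12 - 4 = 8
Height = 7
Area = width * height
= 8 * 7
= 56

56


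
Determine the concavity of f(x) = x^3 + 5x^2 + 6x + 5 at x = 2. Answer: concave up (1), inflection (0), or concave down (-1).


Concavity is determined by the sign of f''(x).
f(x) = x^3 + 5x^2 + 6x + 5
f'(x) = 3x^2 + 10x + 6
f''(x) = 6x + 10
f''(2) = 6 * 2 + 10
= 12 + 10
= 22
Since f''(2) > 0, the function is concave up (1)

1


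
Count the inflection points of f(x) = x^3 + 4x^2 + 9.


Inflection points occur where f''(x) = 0 and concavity changes.
f(x) = x^3 + 4x^2 + 9
f'(x) = 3x^2 + 8x
f''(x) = 6x + 8
Set f''(x) = 0:
6x + 8 = 0
x = -8 / 6 = -4/3
Since f''(x) is linear (degree 1), it changes sign at this point.
Therefore there is exactly 1 inflection point.

1


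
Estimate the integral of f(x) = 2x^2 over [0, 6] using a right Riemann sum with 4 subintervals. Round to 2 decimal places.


Right Riemann sum uses right endpoints of each subinterval.
Interval: [0, 6], n = 4
dx = (6 - 0) / 4 = 3/2
Right endpoints: [3/2, 3, 9/2, 6]
f values: [9/2, 18, 81/2, 72]
Sum = dx * (sum of f values)
= 3/2 * 135
= 405/2 = 202.50

202.50


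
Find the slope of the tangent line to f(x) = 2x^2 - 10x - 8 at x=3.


The slope of the tangent line equals f'(x) at the point.
f(x) = 2x^2 - 10x - 8
f'(x) = 4x - 10
At x = 3:
f'(3) = 4 * 3 - 10
= 12 - 10
= 2

2


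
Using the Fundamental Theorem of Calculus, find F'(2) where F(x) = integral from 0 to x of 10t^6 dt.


By the Fundamental Theorem of Calculus (Part 1):
If F(x) = integral from 0 to x of f(t) dt, then F'(x) = f(x)
Here f(t) = 10t^6
So F'(x) = 10x^6
Evaluate at x = 2:
F'(2) = 10 * 2^6
= 10 * 64
= 640

640


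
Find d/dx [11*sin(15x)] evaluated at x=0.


Apply the chain rule to differentiate 11*sin(15x):
d/dx [11*sin(15x)]
= 11 * cos(15x) * d/dx(15x)
= 11 * 15 * cos(15x)
= 165 * cos(15x)
Evaluate at x = 0:
= 165 * cos(0)
= 165 * 1
= 165

165


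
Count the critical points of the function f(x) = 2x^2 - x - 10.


Find where f'(x) = 0:
f'(x) = 4x - 1
Set f'(x) = 0:
4x - 1 = 0
x = 1 / 4 = 1/4
This is a linear equation in x, so there is exactly one solution.
Number of critical points: 1

1


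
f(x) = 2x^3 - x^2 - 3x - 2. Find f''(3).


First derivative:
f'(x) = 6x^2 - 2x - 3
Second derivative:
f''(x) = 12x - 2
Substitute x = 3:
f''(3) = 12 * 3 - 2
= 36 - 2
= 34

34


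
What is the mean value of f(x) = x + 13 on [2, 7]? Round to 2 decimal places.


Average value = 1/(b-a) * integral from a to b of f(x) dx
First compute the integral of x + 13:
F(x) = (1/2)x^2 + 13x
F(7) = 1/2 * 49 + 13 * 7 = 231/2
F(2) = 1/2 * 4 + 13 * 2 = 28
Integral = 231/2 - 28 = 175/2
Average = (175/2) / (7 - 2) = (175/2) / 5
= 35/2 = 17.50

17.50


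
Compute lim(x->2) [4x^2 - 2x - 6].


Since polynomials are continuous, we use direct substitution.
lim(x->2) of 4x^2 - 2x - 6
= 4 * 2^2 - 2 * 2 - 6
= 16 - 4 - 6
= 6

6


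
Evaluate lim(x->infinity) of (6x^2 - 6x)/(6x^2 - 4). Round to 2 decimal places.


For limits at infinity with equal-degree polynomials,
we compare leading coefficients.
Numerator leading term: 6x^2
Denominator leading term: 6x^2
Divide both by x^2:
lim = (6 - 6/x) / (6 - 4/x^2)
As x -> infinity, the 1/x and 1/x^2 terms vanish:
= 6/6 = 1 = 1.00

1.00


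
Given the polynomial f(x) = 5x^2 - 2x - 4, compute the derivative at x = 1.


Differentiate term by term using power and sum rules:
f(x) = 5x^2 - 2x - 4
f'(x) = 10x - 2
Substitute x = 1:
f'(1) = 10 * 1 - 2
= 10 - 2
= 8

8


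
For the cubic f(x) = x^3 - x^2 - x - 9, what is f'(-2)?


Differentiate f(x) = x^3 - x^2 - x - 9 term by term:
f'(x) = 3x^2 - 2x - 1
Substitute x = -2:
f'(-2) = 3 * (-2)^2 - 2 * (-2) - 1
= 12 + 4 - 1
= 15

15


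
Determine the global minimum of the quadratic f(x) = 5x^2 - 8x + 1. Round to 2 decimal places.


For a quadratic f(x) = ax^2 + bx + c with a > 0, the minimum is at the vertex.
Vertex x-coordinate: x = -b/(2a)
x = -(-8) / (2 * 5)
x = 8/10 = 4/5
Substitute back to find the minimum value:
f(4/5) = 5 * (4/5)^2 - 8 * (4/5) + 1
= 16/5 - 32/5 + 1
= -11/5 = -2.20

-2.20
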